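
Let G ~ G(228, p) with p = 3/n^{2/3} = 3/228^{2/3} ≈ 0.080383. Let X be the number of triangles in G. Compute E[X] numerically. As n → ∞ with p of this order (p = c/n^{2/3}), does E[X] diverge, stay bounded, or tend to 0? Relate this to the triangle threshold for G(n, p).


Number of potential triangles: C(228, 3) = 1949476.
Each occurs with probability p³ ≈ (0.080383)³ ≈ 5.1939058e-04.
By linearity: E[X] = C(228, 3)·p³ ≈ 1949476 · 5.1939058e-04 ≈ 1012.53947.
Since α = 2/3 < 1, p = c/n^{2/3} ≫ 1/n is above the triangle threshold p ~ 1/n. Asymptotically E[X] ~ (c³/6)·n^{3(1−α)} = (3³/6)·n^{1} → ∞; triangles are abundant w.h.p.

E[X] ≈ 1012.53947; in regime p = Θ(1/n^{2/3}) E[X] diverges (above the triangle threshold p ~ 1/n).


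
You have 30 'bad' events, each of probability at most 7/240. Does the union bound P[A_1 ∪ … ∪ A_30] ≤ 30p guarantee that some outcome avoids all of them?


Union bound: P[∪_{i=1}^{30} A_i] ≤ Σ_i P[A_i] ≤ 30·p = 30·(7/240) = 7/8.
Numerically: 7/8 ≈ 0.875.
Is 7/8 < 1? YES.
Since P[∪ A_i] ≤ 7/8 < 1, the complement has P[∩ A_i^c] ≥ 1 − 7/8 = 1/8 > 0, so some outcome avoids every A_i.

30·p = 7/8 ≈ 0.875; existence CERTIFIED by the union bound.


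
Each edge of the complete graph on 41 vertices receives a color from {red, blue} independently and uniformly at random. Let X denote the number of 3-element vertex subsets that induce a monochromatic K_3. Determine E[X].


Let X = Σ_S X_S over the C(41, 3) = 10660 subsets S of size 3, where X_S = 1 if the K_3 on S is monochromatic.
For a fixed S, the K_3 on S has C(3, 2) = 3 edges. P[all 3 edges red] = (1/2)^3, and likewise for blue, so P[monochromatic] = 2·(1/2)^3 = 2^{1 − 3} = 1/4.
By linearity of expectation: E[X] = C(41, 3) · 2^{1 − 3} = 10660 · 1/4 = 2665.
Numerically: E[X] ≈ 2665.0000.

E[X] = C(41,3)·2^(1−C(3,2)) = 2665 ≈ 2665.0000.


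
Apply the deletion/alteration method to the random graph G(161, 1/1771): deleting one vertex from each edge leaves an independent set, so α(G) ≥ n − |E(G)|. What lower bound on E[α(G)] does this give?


E[|E(G)|] = C(161, 2)·p = 12880 · (1/1771) = 80/11.
E[α(G)] ≥ n − E[|E(G)|] = 161 − 80/11 = 1691/11.
Numerically: ≈ 153.72727.
(This is only a lower bound; the true E[α(G)] may be larger.)

E[α(G)] ≥ 1691/11 ≈ 153.72727.


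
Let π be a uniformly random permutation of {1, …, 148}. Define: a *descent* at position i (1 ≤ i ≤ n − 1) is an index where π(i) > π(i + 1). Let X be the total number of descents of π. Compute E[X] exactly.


Write X = Σ X_I over i = 1, …, 147, with X_I the indicator of one descent.
There are 147 indicators.
For each fixed i, the pair (π(i), π(i+1)) is a uniformly random ordered pair of distinct values from {1, …, 148}; by symmetry P[π(i) > π(i+1)] = 1/2.
By linearity: E[X] = 147 · (1/2) = (148 − 1) · (1/2) = 147/2 ≈ 73.5000.

E[X] = 147/2 = 73.5000.


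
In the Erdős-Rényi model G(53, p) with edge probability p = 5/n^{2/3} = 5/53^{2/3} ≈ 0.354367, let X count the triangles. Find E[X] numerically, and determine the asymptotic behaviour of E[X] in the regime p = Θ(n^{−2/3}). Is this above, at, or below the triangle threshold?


Number of potential triangles: C(53, 3) = 23426.
Each occurs with probability p³ ≈ (0.354367)³ ≈ 4.44998220e-02.
By linearity: E[X] = C(53, 3)·p³ ≈ 23426 · 4.44998220e-02 ≈ 1042.452830.
Since α = 2/3 < 1, p = c/n^{2/3} ≫ 1/n is above the triangle threshold p ~ 1/n. Asymptotically E[X] ~ (c³/6)·n^{3(1−α)} = (5³/6)·n^{1} → ∞; triangles are abundant w.h.p.

E[X] ≈ 1042.452830; in regime p = Θ(1/n^{2/3}) E[X] diverges (above the triangle threshold p ~ 1/n).


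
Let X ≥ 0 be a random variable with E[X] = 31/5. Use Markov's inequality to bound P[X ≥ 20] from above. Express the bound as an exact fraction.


μ = E[X] = 31/5, a = 20.
Markov: P[X ≥ 20] ≤ μ/a = (31/5)/20 = 31/100.
Numerically: ≈ 0.310000.
(Since a = 20 > μ = 6.200000, the bound 31/100 is < 1 and informative.)

P[X ≥ 20] ≤ 31/100 ≈ 0.310000.


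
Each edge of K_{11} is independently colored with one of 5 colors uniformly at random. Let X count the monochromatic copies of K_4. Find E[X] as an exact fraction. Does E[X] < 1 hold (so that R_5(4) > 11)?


E[X] = C(11, 4) · 5^{1 − 6} = 330 · 5^{−5} = 330/3125.
As a reduced fraction: E[X] = 66/625 ≈ 0.10560.
Is E[X] < 1? YES.
Since E[X] < 1, there exists a 5-coloring of K_{11} with no monochromatic K_4; hence R_5(4) > 11.

E[X] = 66/625 ≈ 0.10560; E[X] < 1, so R_5(4) > 11.


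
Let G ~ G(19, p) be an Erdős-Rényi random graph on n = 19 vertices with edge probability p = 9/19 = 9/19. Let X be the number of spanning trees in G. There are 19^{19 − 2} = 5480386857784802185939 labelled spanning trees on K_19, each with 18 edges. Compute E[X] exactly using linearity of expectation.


K_19 has 19^{19 − 2} = 5480386857784802185939 labelled spanning trees.
For each such spanning tree H, let X_H = 1 if all 18 edges of H are present in G. Then P[X_H = 1] = p^{18} = (9/19)^{18} = 150094635296999121/104127350297911241532841.
By linearity: E[X] = Σ_H E[X_H] = 5480386857784802185939 · p^{18} = 5480386857784802185939 · 150094635296999121/104127350297911241532841 = 150094635296999121/19.
Numerically: E[X] ≈ 7.9e+15.

E[X] = 5480386857784802185939 · (9/19)^{18} = 150094635296999121/19 ≈ 7.9e+15.


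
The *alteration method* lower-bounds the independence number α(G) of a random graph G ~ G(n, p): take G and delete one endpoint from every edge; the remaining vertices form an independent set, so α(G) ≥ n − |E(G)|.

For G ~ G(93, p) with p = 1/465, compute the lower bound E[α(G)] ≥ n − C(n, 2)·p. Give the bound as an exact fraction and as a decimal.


E[|E(G)|] = C(93, 2)·p = 4278 · (1/465) = 46/5.
E[α(G)] ≥ n − E[|E(G)|] = 93 − 46/5 = 419/5.
Numerically: ≈ 83.80000.
(This is only a lower bound; the true E[α(G)] may be larger.)

E[α(G)] ≥ 419/5 ≈ 83.80000.


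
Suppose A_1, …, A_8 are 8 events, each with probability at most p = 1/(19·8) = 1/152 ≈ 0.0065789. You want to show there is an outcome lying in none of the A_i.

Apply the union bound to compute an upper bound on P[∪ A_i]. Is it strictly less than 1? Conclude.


Union bound: P[∪_{i=1}^{8} A_i] ≤ Σ_i P[A_i] ≤ 8·p = 8·(1/152) = 1/19.
Numerically: 1/19 ≈ 0.0526316.
Is 1/19 < 1? YES.
Since P[∪ A_i] ≤ 1/19 < 1, the complement has P[∩ A_i^c] ≥ 1 − 1/19 = 18/19 > 0, so some outcome avoids every A_i.

8·p = 1/19 ≈ 0.0526316; existence CERTIFIED by the union bound.


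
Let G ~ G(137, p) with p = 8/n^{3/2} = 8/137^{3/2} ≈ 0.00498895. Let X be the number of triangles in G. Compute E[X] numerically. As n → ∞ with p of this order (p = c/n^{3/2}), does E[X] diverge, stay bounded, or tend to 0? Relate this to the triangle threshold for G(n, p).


Number of potential triangles: C(137, 3) = 419220.
Each occurs with probability p³ ≈ (0.00498895)³ ≈ 1.24173067e-07.
By linearity: E[X] = C(137, 3)·p³ ≈ 419220 · 1.24173067e-07 ≈ 0.052056.
Since α = 3/2 > 1, p = c/n^{3/2} = o(1/n) is below the triangle threshold p ~ 1/n. Asymptotically E[X] ~ (c³/6)·n^{3(1−α)} = (8³/6)·n^{-1.5} → 0, so by Markov's inequality G has no triangles w.h.p.

E[X] ≈ 0.052056; in regime p = Θ(1/n^{3/2}) E[X] tends to 0 (below the triangle threshold p ~ 1/n).


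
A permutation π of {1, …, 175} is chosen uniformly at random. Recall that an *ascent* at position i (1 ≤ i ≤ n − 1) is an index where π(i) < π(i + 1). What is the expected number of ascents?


Write X = Σ X_I over i = 1, …, 174, with X_I the indicator of one ascent.
There are 174 indicators.
For each fixed i, the pair (π(i), π(i+1)) is a uniformly random ordered pair of distinct values from {1, …, 175}; by symmetry P[π(i) < π(i+1)] = 1/2.
By linearity: E[X] = 174 · (1/2) = (175 − 1) · (1/2) = 87 ≈ 87.000.

E[X] = 87 = 87.000.


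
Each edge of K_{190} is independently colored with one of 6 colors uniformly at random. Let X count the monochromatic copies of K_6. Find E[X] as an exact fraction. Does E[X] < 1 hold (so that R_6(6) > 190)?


E[X] = C(190, 6) · 6^{1 − 15} = 60334683255 · 6^{−14} = 60334683255/78364164096.
As a reduced fraction: E[X] = 6703853695/8707129344 ≈ 0.7699270.
Is E[X] < 1? YES.
Since E[X] < 1, there exists a 6-coloring of K_{190} with no monochromatic K_6; hence R_6(6) > 190.

E[X] = 6703853695/8707129344 ≈ 0.7699270; E[X] < 1, so R_6(6) > 190.


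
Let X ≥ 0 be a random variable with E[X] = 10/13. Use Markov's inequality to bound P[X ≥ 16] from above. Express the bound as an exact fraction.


μ = E[X] = 10/13, a = 16.
Markov: P[X ≥ 16] ≤ μ/a = (10/13)/16 = 5/104.
Numerically: ≈ 0.04808.
(Since a = 16 > μ = 0.76923, the bound 5/104 is < 1 and informative.)

P[X ≥ 16] ≤ 5/104 ≈ 0.04808.


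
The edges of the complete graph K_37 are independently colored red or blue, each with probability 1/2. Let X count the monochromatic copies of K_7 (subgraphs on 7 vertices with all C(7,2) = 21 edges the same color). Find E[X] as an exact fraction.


Let X = Σ_S X_S over the C(37, 7) = 10295472 subsets S of size 7, where X_S = 1 if the K_7 on S is monochromatic.
For a fixed S, the K_7 on S has C(7, 2) = 21 edges. P[all 21 edges red] = (1/2)^21, and likewise for blue, so P[monochromatic] = 2·(1/2)^21 = 2^{1 − 21} = 1/1048576.
Summing: E[X] = C(37, 7) · 2^{1 − 21} = 10295472 · 1/1048576 = 643467/65536.
Numerically: E[X] ≈ 9.818527.

E[X] = C(37,7)·2^(1−C(7,2)) = 643467/65536 ≈ 9.818527.


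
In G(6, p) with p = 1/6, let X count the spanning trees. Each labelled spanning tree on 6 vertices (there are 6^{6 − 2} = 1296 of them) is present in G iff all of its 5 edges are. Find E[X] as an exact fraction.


K_6 has 6^{6 − 2} = 1296 labelled spanning trees.
For each such spanning tree H, let X_H = 1 if all 5 edges of H are present in G. Then P[X_H = 1] = p^{5} = (1/6)^{5} = 1/7776.
By linearity: E[X] = Σ_H E[X_H] = 1296 · p^{5} = 1296 · 1/7776 = 1/6.
Numerically: E[X] ≈ 0.166667.

E[X] = 1296 · (1/6)^{5} = 1/6 ≈ 0.166667.


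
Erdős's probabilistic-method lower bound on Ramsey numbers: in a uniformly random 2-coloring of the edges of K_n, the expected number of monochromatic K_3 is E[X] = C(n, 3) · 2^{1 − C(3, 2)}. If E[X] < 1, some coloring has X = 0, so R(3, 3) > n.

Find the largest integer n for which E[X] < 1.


We need C(n, 3) · 2^{1 − 3} < 1, i.e. C(n, 3) < 2^{3 − 1} = 4.
Check values of n near the boundary:
  n = 3: C(3, 3) = 1; 1 < 4? YES
  n = 4: C(4, 3) = 4; 4 < 4? NO
  n = 5: C(5, 3) = 10; 10 < 4? NO
The largest n with C(n, 3) < 4 is n = 3 (where E[X] = 1/4 ≈ 0.250000). Hence R(3, 3) > 3, i.e. R(3, 3) ≥ 4.

Largest n = 3; hence R(3, 3) > 3.


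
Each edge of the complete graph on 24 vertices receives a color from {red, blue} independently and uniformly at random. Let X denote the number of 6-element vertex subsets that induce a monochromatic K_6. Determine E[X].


Let X = Σ_S X_S over the C(24, 6) = 134596 subsets S of size 6, where X_S = 1 if the K_6 on S is monochromatic.
For a fixed S, the K_6 on S has C(6, 2) = 15 edges. P[all 15 edges red] = (1/2)^15, and likewise for blue, so P[monochromatic] = 2·(1/2)^15 = 2^{1 − 15} = 1/16384.
By linearity of expectation: E[X] = C(24, 6) · 2^{1 − 15} = 134596 · 1/16384 = 33649/4096.
Numerically: E[X] ≈ 8.215088.

E[X] = C(24,6)·2^(1−C(6,2)) = 33649/4096 ≈ 8.215088.


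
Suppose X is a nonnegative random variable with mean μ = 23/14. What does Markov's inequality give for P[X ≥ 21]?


μ = E[X] = 23/14, a = 21.
Markov: P[X ≥ 21] ≤ μ/a = (23/14)/21 = 23/294.
Numerically: ≈ 0.07823.
(Since a = 21 > μ = 1.64286, the bound 23/294 is < 1 and informative.)

P[X ≥ 21] ≤ 23/294 ≈ 0.07823.


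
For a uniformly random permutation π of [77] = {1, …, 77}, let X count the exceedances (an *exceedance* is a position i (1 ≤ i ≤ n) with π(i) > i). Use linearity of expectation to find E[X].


Write X = Σ_{i=1}^{77} X_i, where X_i = 1_{π(i) > i}.
For each fixed i, π(i) is uniform over {1, …, 77} (marginal of a uniform permutation), so P[π(i) > i] = (n − i)/n. Summing: Σ_{i=1}^{77} (n − i)/n = (0 + 1 + … + 76)/77 = 77(77 − 1)/(2·77) = (77 − 1)/2.
Hence E[X] = Σ_{i=1}^{77} (77 − i)/77 = 38 ≈ 38.0000.

E[X] = 38 = 38.0000.


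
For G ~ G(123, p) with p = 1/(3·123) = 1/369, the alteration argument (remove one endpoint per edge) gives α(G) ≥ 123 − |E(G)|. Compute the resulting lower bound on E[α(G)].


E[|E(G)|] = C(123, 2)·p = 7503 · (1/369) = 61/3.
E[α(G)] ≥ n − E[|E(G)|] = 123 − 61/3 = 308/3.
Numerically: ≈ 102.666667.
(This is only a lower bound; the true E[α(G)] may be larger.)

E[α(G)] ≥ 308/3 ≈ 102.666667.


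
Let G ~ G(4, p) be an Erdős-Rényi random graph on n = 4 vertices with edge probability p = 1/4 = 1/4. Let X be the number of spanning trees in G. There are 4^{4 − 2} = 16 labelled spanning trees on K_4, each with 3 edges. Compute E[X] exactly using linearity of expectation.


K_4 has 4^{4 − 2} = 16 labelled spanning trees.
For each such spanning tree H, let X_H = 1 if all 3 edges of H are present in G. Then P[X_H = 1] = p^{3} = (1/4)^{3} = 1/64.
By linearity: E[X] = Σ_H E[X_H] = 16 · p^{3} = 16 · 1/64 = 1/4.
Numerically: E[X] ≈ 0.25.

E[X] = 16 · (1/4)^{3} = 1/4 ≈ 0.25.


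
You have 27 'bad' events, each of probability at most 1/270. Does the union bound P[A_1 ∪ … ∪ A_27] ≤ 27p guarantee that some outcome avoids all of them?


Union bound: P[∪_{i=1}^{27} A_i] ≤ Σ_i P[A_i] ≤ 27·p = 27·(1/270) = 1/10.
Numerically: 1/10 ≈ 0.1000.
Is 1/10 < 1? YES.
Since P[∪ A_i] ≤ 1/10 < 1, the complement has P[∩ A_i^c] ≥ 1 − 1/10 = 9/10 > 0, so some outcome avoids every A_i.

27·p = 1/10 ≈ 0.1000; existence CERTIFIED by the union bound.


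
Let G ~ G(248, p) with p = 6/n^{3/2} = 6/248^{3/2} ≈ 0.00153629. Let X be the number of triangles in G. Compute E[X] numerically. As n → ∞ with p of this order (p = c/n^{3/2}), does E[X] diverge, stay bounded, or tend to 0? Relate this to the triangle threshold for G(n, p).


Number of potential triangles: C(248, 3) = 2511496.
Each occurs with probability p³ ≈ (0.00153629)³ ≈ 3.62594479e-09.
By linearity: E[X] = C(248, 3)·p³ ≈ 2511496 · 3.62594479e-09 ≈ 0.009107.
Since α = 3/2 > 1, p = c/n^{3/2} = o(1/n) is below the triangle threshold p ~ 1/n. Asymptotically E[X] ~ (c³/6)·n^{3(1−α)} = (6³/6)·n^{-1.5} → 0, so by Markov's inequality G has no triangles w.h.p.

E[X] ≈ 0.009107; in regime p = Θ(1/n^{3/2}) E[X] tends to 0 (below the triangle threshold p ~ 1/n).


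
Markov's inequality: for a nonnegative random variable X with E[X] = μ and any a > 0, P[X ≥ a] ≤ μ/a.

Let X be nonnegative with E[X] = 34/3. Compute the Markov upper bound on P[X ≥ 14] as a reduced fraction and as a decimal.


μ = E[X] = 34/3, a = 14.
Markov: P[X ≥ 14] ≤ μ/a = (34/3)/14 = 17/21.
Numerically: ≈ 0.809524.
(Since a = 14 > μ = 11.333333, the bound 17/21 is < 1 and informative.)

P[X ≥ 14] ≤ 17/21 ≈ 0.809524.


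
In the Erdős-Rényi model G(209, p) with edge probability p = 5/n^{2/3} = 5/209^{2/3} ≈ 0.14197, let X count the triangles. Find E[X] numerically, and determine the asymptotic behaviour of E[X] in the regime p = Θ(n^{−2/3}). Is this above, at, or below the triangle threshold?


Number of potential triangles: C(209, 3) = 1499784.
Each occurs with probability p³ ≈ (0.14197)³ ≈ 2.8616561e-03.
By linearity: E[X] = C(209, 3)·p³ ≈ 1499784 · 2.8616561e-03 ≈ 4291.86603.
Since α = 2/3 < 1, p = c/n^{2/3} ≫ 1/n is above the triangle threshold p ~ 1/n. Asymptotically E[X] ~ (c³/6)·n^{3(1−α)} = (5³/6)·n^{1} → ∞; triangles are abundant w.h.p.

E[X] ≈ 4291.86603; in regime p = Θ(1/n^{2/3}) E[X] diverges (above the triangle threshold p ~ 1/n).


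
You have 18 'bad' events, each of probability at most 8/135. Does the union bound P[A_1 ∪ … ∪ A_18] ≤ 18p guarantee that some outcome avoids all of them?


Union bound: P[∪_{i=1}^{18} A_i] ≤ Σ_i P[A_i] ≤ 18·p = 18·(8/135) = 16/15.
Numerically: 16/15 ≈ 1.0666667.
Is 16/15 < 1? NO.
Since the bound 16/15 is ≥ 1, the union bound is uninformative here; it does NOT by itself certify existence.

18·p = 16/15 ≈ 1.0666667; existence NOT certified by the union bound.


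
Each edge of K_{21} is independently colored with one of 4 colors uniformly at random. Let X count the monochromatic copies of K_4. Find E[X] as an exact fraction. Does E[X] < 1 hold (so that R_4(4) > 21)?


E[X] = C(21, 4) · 4^{1 − 6} = 5985 · 4^{−5} = 5985/1024.
As a reduced fraction: E[X] = 5985/1024 ≈ 5.8447.
Is E[X] < 1? NO.
Since E[X] ≥ 1, the first-moment bound is inconclusive at n = 21; it does NOT by itself certify R_4(4) > 21.

E[X] = 5985/1024 ≈ 5.8447; E[X] ≥ 1; first-moment method inconclusive here.


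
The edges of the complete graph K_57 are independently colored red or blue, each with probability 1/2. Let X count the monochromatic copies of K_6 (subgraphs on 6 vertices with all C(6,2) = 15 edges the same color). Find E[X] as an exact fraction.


Let X = Σ_S X_S over the C(57, 6) = 36288252 subsets S of size 6, where X_S = 1 if the K_6 on S is monochromatic.
For a fixed S, the K_6 on S has C(6, 2) = 15 edges. P[all 15 edges red] = (1/2)^15, and likewise for blue, so P[monochromatic] = 2·(1/2)^15 = 2^{1 − 15} = 1/16384.
By linearity: E[X] = C(57, 6) · 2^{1 − 15} = 36288252 · 1/16384 = 9072063/4096.
Numerically: E[X] ≈ 2214.85913.

E[X] = C(57,6)·2^(1−C(6,2)) = 9072063/4096 ≈ 2214.85913.


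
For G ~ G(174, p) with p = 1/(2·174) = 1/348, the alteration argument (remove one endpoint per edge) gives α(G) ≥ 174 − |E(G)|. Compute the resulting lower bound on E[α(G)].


E[|E(G)|] = C(174, 2)·p = 15051 · (1/348) = 173/4.
E[α(G)] ≥ n − E[|E(G)|] = 174 − 173/4 = 523/4.
Numerically: ≈ 130.750.
(This is only a lower bound; the true E[α(G)] may be larger.)

E[α(G)] ≥ 523/4 ≈ 130.750.


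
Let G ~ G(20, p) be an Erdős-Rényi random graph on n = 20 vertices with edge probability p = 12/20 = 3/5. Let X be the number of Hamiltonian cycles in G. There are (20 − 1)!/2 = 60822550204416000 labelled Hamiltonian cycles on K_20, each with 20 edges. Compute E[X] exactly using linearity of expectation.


K_20 has (20 − 1)!/2 = 60822550204416000 labelled Hamiltonian cycles.
For each such Hamiltonian cycle H, let X_H = 1 if all 20 edges of H are present in G. Then P[X_H = 1] = p^{20} = (3/5)^{20} = 3486784401/95367431640625.
By linearity of expectation: E[X] = Σ_H E[X_H] = 60822550204416000 · p^{20} = 60822550204416000 · 3486784401/95367431640625 = 1696600954254376560918528/762939453125.
Numerically: E[X] ≈ 2.22e+12.

E[X] = 60822550204416000 · (3/5)^{20} = 1696600954254376560918528/762939453125 ≈ 2.22e+12.


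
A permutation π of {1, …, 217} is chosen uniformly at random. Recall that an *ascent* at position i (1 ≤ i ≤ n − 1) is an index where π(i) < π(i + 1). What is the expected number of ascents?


Write X = Σ X_I over i = 1, …, 216, with X_I the indicator of one ascent.
There are 216 indicators.
For each fixed i, the pair (π(i), π(i+1)) is a uniformly random ordered pair of distinct values from {1, …, 217}; by symmetry P[π(i) < π(i+1)] = 1/2.
By linearity: E[X] = 216 · (1/2) = (217 − 1) · (1/2) = 108 ≈ 108.0000.

E[X] = 108 = 108.0000.


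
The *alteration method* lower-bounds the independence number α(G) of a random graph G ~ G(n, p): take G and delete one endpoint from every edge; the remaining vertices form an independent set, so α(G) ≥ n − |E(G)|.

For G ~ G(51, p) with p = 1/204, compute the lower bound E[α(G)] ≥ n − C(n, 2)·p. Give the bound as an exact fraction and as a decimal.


E[|E(G)|] = C(51, 2)·p = 1275 · (1/204) = 25/4.
E[α(G)] ≥ n − E[|E(G)|] = 51 − 25/4 = 179/4.
Numerically: ≈ 44.75000.
(This is only a lower bound; the true E[α(G)] may be larger.)

E[α(G)] ≥ 179/4 ≈ 44.75000.


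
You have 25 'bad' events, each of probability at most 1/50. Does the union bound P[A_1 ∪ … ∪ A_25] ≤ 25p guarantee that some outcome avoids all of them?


Union bound: P[∪_{i=1}^{25} A_i] ≤ Σ_i P[A_i] ≤ 25·p = 25·(1/50) = 1/2.
Numerically: 1/2 ≈ 0.500.
Is 1/2 < 1? YES.
Since P[∪ A_i] ≤ 1/2 < 1, the complement has P[∩ A_i^c] ≥ 1 − 1/2 = 1/2 > 0, so some outcome avoids every A_i.

25·p = 1/2 ≈ 0.500; existence CERTIFIED by the union bound.


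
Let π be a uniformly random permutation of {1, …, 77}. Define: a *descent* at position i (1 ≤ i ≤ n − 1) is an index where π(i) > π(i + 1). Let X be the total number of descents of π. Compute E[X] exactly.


Write X = Σ X_I over i = 1, …, 76, with X_I the indicator of one descent.
There are 76 indicators.
For each fixed i, the pair (π(i), π(i+1)) is a uniformly random ordered pair of distinct values from {1, …, 77}; by symmetry P[π(i) > π(i+1)] = 1/2.
By linearity: E[X] = 76 · (1/2) = (77 − 1) · (1/2) = 38 ≈ 38.000000.

E[X] = 38 = 38.000000.


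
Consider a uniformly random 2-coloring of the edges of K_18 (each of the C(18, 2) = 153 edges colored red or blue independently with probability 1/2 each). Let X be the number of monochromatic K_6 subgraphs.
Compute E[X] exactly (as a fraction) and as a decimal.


Let X = Σ_S X_S over the C(18, 6) = 18564 subsets S of size 6, where X_S = 1 if the K_6 on S is monochromatic.
For a fixed S, the K_6 on S has C(6, 2) = 15 edges. P[all 15 edges red] = (1/2)^15, and likewise for blue, so P[monochromatic] = 2·(1/2)^15 = 2^{1 − 15} = 1/16384.
By linearity of expectation: E[X] = C(18, 6) · 2^{1 − 15} = 18564 · 1/16384 = 4641/4096.
Numerically: E[X] ≈ 1.1331.

E[X] = C(18,6)·2^(1−C(6,2)) = 4641/4096 ≈ 1.1331.


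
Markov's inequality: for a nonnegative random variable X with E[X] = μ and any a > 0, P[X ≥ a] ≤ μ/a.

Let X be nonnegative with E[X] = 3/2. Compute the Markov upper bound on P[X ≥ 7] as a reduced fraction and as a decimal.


μ = E[X] = 3/2, a = 7.
Markov: P[X ≥ 7] ≤ μ/a = (3/2)/7 = 3/14.
Numerically: ≈ 0.21429.
(Since a = 7 > μ = 1.50000, the bound 3/14 is < 1 and informative.)

P[X ≥ 7] ≤ 3/14 ≈ 0.21429.


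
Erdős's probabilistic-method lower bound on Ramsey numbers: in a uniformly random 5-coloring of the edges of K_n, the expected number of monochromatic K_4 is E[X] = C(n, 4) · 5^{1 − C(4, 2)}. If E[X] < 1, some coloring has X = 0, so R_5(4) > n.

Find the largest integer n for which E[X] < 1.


We need C(n, 4) · 5^{1 − 6} < 1, i.e. C(n, 4) < 5^{6 − 1} = 3125.
Check values of n near the boundary:
  n = 13: C(13, 4) = 715; 715 < 3125? YES
  n = 14: C(14, 4) = 1001; 1001 < 3125? YES
  n = 15: C(15, 4) = 1365; 1365 < 3125? YES
  n = 16: C(16, 4) = 1820; 1820 < 3125? YES
  n = 17: C(17, 4) = 2380; 2380 < 3125? YES
  n = 18: C(18, 4) = 3060; 3060 < 3125? YES
  n = 19: C(19, 4) = 3876; 3876 < 3125? NO
  n = 20: C(20, 4) = 4845; 4845 < 3125? NO
  n = 21: C(21, 4) = 5985; 5985 < 3125? NO
The largest n with C(n, 4) < 3125 is n = 18 (where E[X] = 612/625 ≈ 0.97920). Hence R_5(4) > 18, i.e. R_5(4) ≥ 19.

Largest n = 18; hence R_5(4) > 18.


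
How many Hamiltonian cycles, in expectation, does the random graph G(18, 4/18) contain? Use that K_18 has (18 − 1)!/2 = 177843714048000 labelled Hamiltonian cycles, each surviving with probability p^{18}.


K_18 has (18 − 1)!/2 = 177843714048000 labelled Hamiltonian cycles.
For each such Hamiltonian cycle H, let X_H = 1 if all 18 edges of H are present in G. Then P[X_H = 1] = p^{18} = (2/9)^{18} = 262144/150094635296999121.
By linearity of expectation: E[X] = Σ_H E[X_H] = 177843714048000 · p^{18} = 177843714048000 · 262144/150094635296999121 = 63951526166528000/205891132094649.
Numerically: E[X] ≈ 310.6.

E[X] = 177843714048000 · (2/9)^{18} = 63951526166528000/205891132094649 ≈ 310.6.


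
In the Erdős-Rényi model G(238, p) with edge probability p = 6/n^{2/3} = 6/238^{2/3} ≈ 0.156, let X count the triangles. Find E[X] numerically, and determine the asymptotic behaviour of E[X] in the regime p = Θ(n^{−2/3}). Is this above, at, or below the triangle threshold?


Number of potential triangles: C(238, 3) = 2218636.
Each occurs with probability p³ ≈ (0.156)³ ≈ 3.81329e-03.
By linearity: E[X] = C(238, 3)·p³ ≈ 2218636 · 3.81329e-03 ≈ 8460.303.
Since α = 2/3 < 1, p = c/n^{2/3} ≫ 1/n is above the triangle threshold p ~ 1/n. Asymptotically E[X] ~ (c³/6)·n^{3(1−α)} = (6³/6)·n^{1} → ∞; triangles are abundant w.h.p.

E[X] ≈ 8460.303; in regime p = Θ(1/n^{2/3}) E[X] diverges (above the triangle threshold p ~ 1/n).


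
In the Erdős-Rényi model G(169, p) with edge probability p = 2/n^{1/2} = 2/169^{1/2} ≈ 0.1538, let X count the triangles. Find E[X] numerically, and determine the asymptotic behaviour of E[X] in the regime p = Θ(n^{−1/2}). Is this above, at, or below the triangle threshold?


Number of potential triangles: C(169, 3) = 790244.
Each occurs with probability p³ ≈ (0.1538)³ ≈ 3.641329e-03.
By linearity: E[X] = C(169, 3)·p³ ≈ 790244 · 3.641329e-03 ≈ 2877.5385.
Since α = 1/2 < 1, p = c/n^{1/2} ≫ 1/n is above the triangle threshold p ~ 1/n. Asymptotically E[X] ~ (c³/6)·n^{3(1−α)} = (2³/6)·n^{1.5} → ∞; triangles are abundant w.h.p.

E[X] ≈ 2877.5385; in regime p = Θ(1/n^{1/2}) E[X] diverges (above the triangle threshold p ~ 1/n).


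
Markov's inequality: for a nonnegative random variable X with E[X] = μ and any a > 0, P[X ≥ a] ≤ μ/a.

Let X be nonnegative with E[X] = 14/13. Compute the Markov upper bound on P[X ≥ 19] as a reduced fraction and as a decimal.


μ = E[X] = 14/13, a = 19.
Markov: P[X ≥ 19] ≤ μ/a = (14/13)/19 = 14/247.
Numerically: ≈ 0.056680.
(Since a = 19 > μ = 1.076923, the bound 14/247 is < 1 and informative.)

P[X ≥ 19] ≤ 14/247 ≈ 0.056680.


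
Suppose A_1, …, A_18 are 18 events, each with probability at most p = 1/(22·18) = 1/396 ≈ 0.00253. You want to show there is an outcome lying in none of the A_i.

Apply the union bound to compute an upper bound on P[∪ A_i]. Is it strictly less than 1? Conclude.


Union bound: P[∪_{i=1}^{18} A_i] ≤ Σ_i P[A_i] ≤ 18·p = 18·(1/396) = 1/22.
Numerically: 1/22 ≈ 0.04545.
Is 1/22 < 1? YES.
Since P[∪ A_i] ≤ 1/22 < 1, the complement has P[∩ A_i^c] ≥ 1 − 1/22 = 21/22 > 0, so some outcome avoids every A_i.

18·p = 1/22 ≈ 0.04545; existence CERTIFIED by the union bound.


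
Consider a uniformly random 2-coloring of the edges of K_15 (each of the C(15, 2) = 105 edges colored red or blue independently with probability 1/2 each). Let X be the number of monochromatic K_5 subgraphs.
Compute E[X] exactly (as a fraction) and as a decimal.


Let X = Σ_S X_S over the C(15, 5) = 3003 subsets S of size 5, where X_S = 1 if the K_5 on S is monochromatic.
For a fixed S, the K_5 on S has C(5, 2) = 10 edges. P[all 10 edges red] = (1/2)^10, and likewise for blue, so P[monochromatic] = 2·(1/2)^10 = 2^{1 − 10} = 1/512.
By linearity: E[X] = C(15, 5) · 2^{1 − 10} = 3003 · 1/512 = 3003/512.
Numerically: E[X] ≈ 5.865.

E[X] = C(15,5)·2^(1−C(5,2)) = 3003/512 ≈ 5.865.


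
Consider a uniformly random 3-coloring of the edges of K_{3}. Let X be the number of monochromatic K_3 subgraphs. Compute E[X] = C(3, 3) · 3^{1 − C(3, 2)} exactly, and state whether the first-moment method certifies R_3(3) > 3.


E[X] = C(3, 3) · 3^{1 − 3} = 1 · 3^{−2} = 1/9.
As a reduced fraction: E[X] = 1/9 ≈ 0.1111.
Is E[X] < 1? YES.
Since E[X] < 1, there exists a 3-coloring of K_{3} with no monochromatic K_3; hence R_3(3) > 3.

E[X] = 1/9 ≈ 0.1111; E[X] < 1, so R_3(3) > 3.


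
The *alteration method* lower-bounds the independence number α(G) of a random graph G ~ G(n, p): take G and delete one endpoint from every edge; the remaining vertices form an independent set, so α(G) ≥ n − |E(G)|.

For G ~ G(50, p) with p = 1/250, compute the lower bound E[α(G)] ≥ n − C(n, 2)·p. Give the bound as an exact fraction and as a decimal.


E[|E(G)|] = C(50, 2)·p = 1225 · (1/250) = 49/10.
E[α(G)] ≥ n − E[|E(G)|] = 50 − 49/10 = 451/10.
Numerically: ≈ 45.100000.
(This is only a lower bound; the true E[α(G)] may be larger.)

E[α(G)] ≥ 451/10 ≈ 45.100000.


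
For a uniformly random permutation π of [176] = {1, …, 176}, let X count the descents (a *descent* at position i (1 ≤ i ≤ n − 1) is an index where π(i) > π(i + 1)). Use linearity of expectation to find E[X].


Write X = Σ X_I over i = 1, …, 175, with X_I the indicator of one descent.
There are 175 indicators.
For each fixed i, the pair (π(i), π(i+1)) is a uniformly random ordered pair of distinct values from {1, …, 176}; by symmetry P[π(i) > π(i+1)] = 1/2.
By linearity: E[X] = 175 · (1/2) = (176 − 1) · (1/2) = 175/2 ≈ 87.500.

E[X] = 175/2 = 87.500.


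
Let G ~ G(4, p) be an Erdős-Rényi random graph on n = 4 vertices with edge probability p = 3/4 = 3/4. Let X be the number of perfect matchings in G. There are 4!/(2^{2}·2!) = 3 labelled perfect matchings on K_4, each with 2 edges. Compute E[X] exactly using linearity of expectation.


K_4 has 4!/(2^{2}·2!) = 3 labelled perfect matchings.
For each such perfect matching H, let X_H = 1 if all 2 edges of H are present in G. Then P[X_H = 1] = p^{2} = (3/4)^{2} = 9/16.
By linearity: E[X] = Σ_H E[X_H] = 3 · p^{2} = 3 · 9/16 = 27/16.
Numerically: E[X] ≈ 1.6875.

E[X] = 3 · (3/4)^{2} = 27/16 ≈ 1.6875.


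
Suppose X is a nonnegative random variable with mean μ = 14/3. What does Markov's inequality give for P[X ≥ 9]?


μ = E[X] = 14/3, a = 9.
Markov: P[X ≥ 9] ≤ μ/a = (14/3)/9 = 14/27.
Numerically: ≈ 0.51852.
(Since a = 9 > μ = 4.66667, the bound 14/27 is < 1 and informative.)

P[X ≥ 9] ≤ 14/27 ≈ 0.51852.


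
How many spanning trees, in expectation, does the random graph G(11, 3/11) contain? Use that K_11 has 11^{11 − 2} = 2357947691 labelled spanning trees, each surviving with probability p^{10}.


K_11 has 11^{11 − 2} = 2357947691 labelled spanning trees.
For each such spanning tree H, let X_H = 1 if all 10 edges of H are present in G. Then P[X_H = 1] = p^{10} = (3/11)^{10} = 59049/25937424601.
By linearity: E[X] = Σ_H E[X_H] = 2357947691 · p^{10} = 2357947691 · 59049/25937424601 = 59049/11.
Numerically: E[X] ≈ 5368.1.

E[X] = 2357947691 · (3/11)^{10} = 59049/11 ≈ 5368.1.


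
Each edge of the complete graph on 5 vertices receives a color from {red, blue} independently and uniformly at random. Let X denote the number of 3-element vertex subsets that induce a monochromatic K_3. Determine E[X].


Let X = Σ_S X_S over the C(5, 3) = 10 subsets S of size 3, where X_S = 1 if the K_3 on S is monochromatic.
For a fixed S, the K_3 on S has C(3, 2) = 3 edges. P[all 3 edges red] = (1/2)^3, and likewise for blue, so P[monochromatic] = 2·(1/2)^3 = 2^{1 − 3} = 1/4.
By linearity of expectation: E[X] = C(5, 3) · 2^{1 − 3} = 10 · 1/4 = 5/2.
Numerically: E[X] ≈ 2.500.

E[X] = C(5,3)·2^(1−C(3,2)) = 5/2 ≈ 2.500.


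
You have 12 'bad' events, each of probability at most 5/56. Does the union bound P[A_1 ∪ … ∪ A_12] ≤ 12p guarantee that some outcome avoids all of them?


Union bound: P[∪_{i=1}^{12} A_i] ≤ Σ_i P[A_i] ≤ 12·p = 12·(5/56) = 15/14.
Numerically: 15/14 ≈ 1.071.
Is 15/14 < 1? NO.
Since the bound 15/14 is ≥ 1, the union bound is uninformative here; it does NOT by itself certify existence.

12·p = 15/14 ≈ 1.071; existence NOT certified by the union bound.


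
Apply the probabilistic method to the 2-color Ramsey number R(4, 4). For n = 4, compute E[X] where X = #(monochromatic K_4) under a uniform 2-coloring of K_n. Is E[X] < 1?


E[X] = C(4, 4) · 2^{1 − 6} = 1 · 2^{−5} = 1/32.
As a reduced fraction: E[X] = 1/32 ≈ 0.0312.
Is E[X] < 1? YES.
Since E[X] < 1, there exists a 2-coloring of K_{4} with no monochromatic K_4; hence R(4, 4) > 4.

E[X] = 1/32 ≈ 0.0312; E[X] < 1, so R(4, 4) > 4.


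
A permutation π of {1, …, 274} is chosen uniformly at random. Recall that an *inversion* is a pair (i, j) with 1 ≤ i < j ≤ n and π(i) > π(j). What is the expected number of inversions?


Write X = Σ X_I over the C(274, 2) = 37401 pairs i < j, with X_I the indicator of one inversion.
There are 37401 indicators.
For each fixed pair i < j, the values π(i) and π(j) are two distinct elements of {1, …, 274} in uniformly random order; by symmetry P[π(i) > π(j)] = 1/2.
By linearity: E[X] = 37401 · (1/2) = C(274, 2) · (1/2) = 37401/2 = 37401/2 ≈ 18700.50000.

E[X] = 37401/2 = 18700.50000.


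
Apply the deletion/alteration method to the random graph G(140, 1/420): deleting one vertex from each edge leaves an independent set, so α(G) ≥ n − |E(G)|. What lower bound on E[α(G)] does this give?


E[|E(G)|] = C(140, 2)·p = 9730 · (1/420) = 139/6.
E[α(G)] ≥ n − E[|E(G)|] = 140 − 139/6 = 701/6.
Numerically: ≈ 116.83333.
(This is only a lower bound; the true E[α(G)] may be larger.)

E[α(G)] ≥ 701/6 ≈ 116.83333.


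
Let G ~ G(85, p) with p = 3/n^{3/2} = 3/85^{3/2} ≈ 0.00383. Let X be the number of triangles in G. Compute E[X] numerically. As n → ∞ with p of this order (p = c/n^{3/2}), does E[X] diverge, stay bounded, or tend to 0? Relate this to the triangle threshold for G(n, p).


Number of potential triangles: C(85, 3) = 98770.
Each occurs with probability p³ ≈ (0.00383)³ ≈ 5.61020e-08.
By linearity: E[X] = C(85, 3)·p³ ≈ 98770 · 5.61020e-08 ≈ 0.006.
Since α = 3/2 > 1, p = c/n^{3/2} = o(1/n) is below the triangle threshold p ~ 1/n. Asymptotically E[X] ~ (c³/6)·n^{3(1−α)} = (3³/6)·n^{-1.5} → 0, so by Markov's inequality G has no triangles w.h.p.

E[X] ≈ 0.006; in regime p = Θ(1/n^{3/2}) E[X] tends to 0 (below the triangle threshold p ~ 1/n).


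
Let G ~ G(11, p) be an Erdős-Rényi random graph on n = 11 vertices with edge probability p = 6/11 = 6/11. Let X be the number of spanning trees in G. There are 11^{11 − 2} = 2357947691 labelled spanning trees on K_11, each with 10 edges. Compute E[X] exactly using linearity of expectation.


K_11 has 11^{11 − 2} = 2357947691 labelled spanning trees.
For each such spanning tree H, let X_H = 1 if all 10 edges of H are present in G. Then P[X_H = 1] = p^{10} = (6/11)^{10} = 60466176/25937424601.
By linearity of expectation: E[X] = Σ_H E[X_H] = 2357947691 · p^{10} = 2357947691 · 60466176/25937424601 = 60466176/11.
Numerically: E[X] ≈ 5.5e+06.

E[X] = 2357947691 · (6/11)^{10} = 60466176/11 ≈ 5.5e+06.


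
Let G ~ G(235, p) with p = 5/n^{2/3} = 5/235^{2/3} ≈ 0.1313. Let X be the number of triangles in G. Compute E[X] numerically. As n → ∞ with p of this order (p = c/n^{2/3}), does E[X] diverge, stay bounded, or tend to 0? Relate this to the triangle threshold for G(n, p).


Number of potential triangles: C(235, 3) = 2135445.
Each occurs with probability p³ ≈ (0.1313)³ ≈ 2.2634676e-03.
By linearity: E[X] = C(235, 3)·p³ ≈ 2135445 · 2.2634676e-03 ≈ 4833.51064.
Since α = 2/3 < 1, p = c/n^{2/3} ≫ 1/n is above the triangle threshold p ~ 1/n. Asymptotically E[X] ~ (c³/6)·n^{3(1−α)} = (5³/6)·n^{1} → ∞; triangles are abundant w.h.p.

E[X] ≈ 4833.51064; in regime p = Θ(1/n^{2/3}) E[X] diverges (above the triangle threshold p ~ 1/n).


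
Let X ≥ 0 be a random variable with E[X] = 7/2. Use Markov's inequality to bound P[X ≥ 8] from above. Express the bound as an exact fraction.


μ = E[X] = 7/2, a = 8.
Markov: P[X ≥ 8] ≤ μ/a = (7/2)/8 = 7/16.
Numerically: ≈ 0.438.
(Since a = 8 > μ = 3.500, the bound 7/16 is < 1 and informative.)

P[X ≥ 8] ≤ 7/16 ≈ 0.438.


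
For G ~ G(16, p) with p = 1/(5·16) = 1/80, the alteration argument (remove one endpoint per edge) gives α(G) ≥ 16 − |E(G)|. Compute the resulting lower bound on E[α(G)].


E[|E(G)|] = C(16, 2)·p = 120 · (1/80) = 3/2.
E[α(G)] ≥ n − E[|E(G)|] = 16 − 3/2 = 29/2.
Numerically: ≈ 14.500000.
(This is only a lower bound; the true E[α(G)] may be larger.)

E[α(G)] ≥ 29/2 ≈ 14.500000.


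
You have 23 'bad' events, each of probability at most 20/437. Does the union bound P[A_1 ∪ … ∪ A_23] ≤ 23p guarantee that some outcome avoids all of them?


Union bound: P[∪_{i=1}^{23} A_i] ≤ Σ_i P[A_i] ≤ 23·p = 23·(20/437) = 20/19.
Numerically: 20/19 ≈ 1.05263.
Is 20/19 < 1? NO.
Since the bound 20/19 is ≥ 1, the union bound is uninformative here; it does NOT by itself certify existence.

23·p = 20/19 ≈ 1.05263; existence NOT certified by the union bound.


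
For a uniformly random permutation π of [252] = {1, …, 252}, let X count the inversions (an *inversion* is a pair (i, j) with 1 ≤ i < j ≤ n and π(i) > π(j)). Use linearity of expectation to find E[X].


Write X = Σ X_I over the C(252, 2) = 31626 pairs i < j, with X_I the indicator of one inversion.
There are 31626 indicators.
For each fixed pair i < j, the values π(i) and π(j) are two distinct elements of {1, …, 252} in uniformly random order; by symmetry P[π(i) > π(j)] = 1/2.
By linearity: E[X] = 31626 · (1/2) = C(252, 2) · (1/2) = 31626/2 = 15813 ≈ 15813.000.

E[X] = 15813 = 15813.000.


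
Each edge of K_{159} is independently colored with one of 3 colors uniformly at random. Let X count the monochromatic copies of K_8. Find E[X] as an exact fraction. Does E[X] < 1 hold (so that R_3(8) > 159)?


E[X] = C(159, 8) · 3^{1 − 28} = 8471208603429 · 3^{−27} = 8471208603429/7625597484987.
As a reduced fraction: E[X] = 941245400381/847288609443 ≈ 1.11089.
Is E[X] < 1? NO.
Since E[X] ≥ 1, the first-moment bound is inconclusive at n = 159; it does NOT by itself certify R_3(8) > 159.

E[X] = 941245400381/847288609443 ≈ 1.11089; E[X] ≥ 1; first-moment method inconclusive here.


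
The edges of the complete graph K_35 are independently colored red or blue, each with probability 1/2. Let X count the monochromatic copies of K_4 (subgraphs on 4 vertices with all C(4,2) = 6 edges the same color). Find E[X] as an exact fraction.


Let X = Σ_S X_S over the C(35, 4) = 52360 subsets S of size 4, where X_S = 1 if the K_4 on S is monochromatic.
For a fixed S, the K_4 on S has C(4, 2) = 6 edges. P[all 6 edges red] = (1/2)^6, and likewise for blue, so P[monochromatic] = 2·(1/2)^6 = 2^{1 − 6} = 1/32.
By linearity: E[X] = C(35, 4) · 2^{1 − 6} = 52360 · 1/32 = 6545/4.
Numerically: E[X] ≈ 1636.250.

E[X] = C(35,4)·2^(1−C(4,2)) = 6545/4 ≈ 1636.250.


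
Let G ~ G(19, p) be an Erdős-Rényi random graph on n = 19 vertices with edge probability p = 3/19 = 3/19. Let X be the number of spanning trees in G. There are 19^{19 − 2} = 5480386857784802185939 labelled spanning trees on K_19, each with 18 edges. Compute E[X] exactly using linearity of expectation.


K_19 has 19^{19 − 2} = 5480386857784802185939 labelled spanning trees.
For each such spanning tree H, let X_H = 1 if all 18 edges of H are present in G. Then P[X_H = 1] = p^{18} = (3/19)^{18} = 387420489/104127350297911241532841.
Summing the indicators: E[X] = Σ_H E[X_H] = 5480386857784802185939 · p^{18} = 5480386857784802185939 · 387420489/104127350297911241532841 = 387420489/19.
Numerically: E[X] ≈ 2.0391e+07.

E[X] = 5480386857784802185939 · (3/19)^{18} = 387420489/19 ≈ 2.0391e+07.


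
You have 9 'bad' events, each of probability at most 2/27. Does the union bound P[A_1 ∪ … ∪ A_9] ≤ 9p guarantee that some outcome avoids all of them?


Union bound: P[∪_{i=1}^{9} A_i] ≤ Σ_i P[A_i] ≤ 9·p = 9·(2/27) = 2/3.
Numerically: 2/3 ≈ 0.66667.
Is 2/3 < 1? YES.
Since P[∪ A_i] ≤ 2/3 < 1, the complement has P[∩ A_i^c] ≥ 1 − 2/3 = 1/3 > 0, so some outcome avoids every A_i.

9·p = 2/3 ≈ 0.66667; existence CERTIFIED by the union bound.


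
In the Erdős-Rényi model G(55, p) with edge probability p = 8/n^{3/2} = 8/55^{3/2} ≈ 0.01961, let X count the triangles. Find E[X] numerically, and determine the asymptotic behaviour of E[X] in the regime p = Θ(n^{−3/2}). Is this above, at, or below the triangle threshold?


Number of potential triangles: C(55, 3) = 26235.
Each occurs with probability p³ ≈ (0.01961)³ ≈ 7.544628e-06.
By linearity: E[X] = C(55, 3)·p³ ≈ 26235 · 7.544628e-06 ≈ 0.1979.
Since α = 3/2 > 1, p = c/n^{3/2} = o(1/n) is below the triangle threshold p ~ 1/n. Asymptotically E[X] ~ (c³/6)·n^{3(1−α)} = (8³/6)·n^{-1.5} → 0, so by Markov's inequality G has no triangles w.h.p.

E[X] ≈ 0.1979; in regime p = Θ(1/n^{3/2}) E[X] tends to 0 (below the triangle threshold p ~ 1/n).
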